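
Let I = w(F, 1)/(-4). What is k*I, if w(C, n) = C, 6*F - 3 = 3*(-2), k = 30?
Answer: 15/4 ≈ 3.7500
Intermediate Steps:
F = -½ (F = ½ + (3*(-2))/6 = ½ + (⅙)*(-6) = ½ - 1 = -½ ≈ -0.50000)
I = ⅛ (I = -½/(-4) = -½*(-¼) = ⅛ ≈ 0.12500)
k*I = 30*(⅛) = 15/4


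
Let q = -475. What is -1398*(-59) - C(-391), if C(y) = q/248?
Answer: 20456011/248 ≈ 82484.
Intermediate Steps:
C(y) = -475/248
-1398*(-59) - C(-391) = -1398*(-59) - 1*(-475/248) = 82482 + 475/248 = 20456011/248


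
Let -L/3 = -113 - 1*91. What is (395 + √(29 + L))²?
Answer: (395 + √641)² ≈ 1.7667e+5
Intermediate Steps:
L = 612 (L = -3*(-113 - 1*91) = -3*(-113 - 91) = -3*(-204) = 612)
(395 + √(29 + L))² = (395 + √(29 + 612))² = (395 + √641)²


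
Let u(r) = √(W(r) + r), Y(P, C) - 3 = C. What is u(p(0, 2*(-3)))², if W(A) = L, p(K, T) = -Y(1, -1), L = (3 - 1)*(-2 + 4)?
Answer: 2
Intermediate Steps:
Y(P, C) = 3 + C
L = 4 (L = 2*2 = 4)
p(K, T) = -2 (p(K, T) = -(3 - 1) = -1*2 = -2)
W(A) = 4
u(r) = √(4 + r)
u(p(0, 2*(-3)))² = (√(4 - 2))² = (√2)² = 2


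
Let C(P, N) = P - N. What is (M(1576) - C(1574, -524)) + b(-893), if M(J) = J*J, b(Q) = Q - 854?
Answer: 2479931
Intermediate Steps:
b(Q) = -854 + Q
M(J) = J²
(M(1576) - C(1574, -524)) + b(-893) = (1576² - (1574 - 1*(-524))) + (-854 - 893) = (2483776 - (1574 + 524)) - 1747 = (2483776 - 1*2098) - 1747 = (2483776 - 2098) - 1747 = 2481678 - 1747 = 2479931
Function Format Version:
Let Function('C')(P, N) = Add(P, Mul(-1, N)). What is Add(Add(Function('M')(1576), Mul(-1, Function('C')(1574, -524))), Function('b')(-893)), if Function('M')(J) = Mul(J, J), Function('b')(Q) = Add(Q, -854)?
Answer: 2479931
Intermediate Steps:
Function('b')(Q) = Add(-854, Q)
Function('M')(J) = Pow(J, 2)
Add(Add(Function('M')(1576), Mul(-1, Function('C')(1574, -524))), Function('b')(-893)) = Add(Add(Pow(1576, 2), Mul(-1, Add(1574, Mul(-1, -524)))), Add(-854, -893)) = Add(Add(2483776, Mul(-1, Add(1574, 524))), -1747) = Add(Add(2483776, Mul(-1, 2098)), -1747) = Add(Add(2483776, -2098), -1747) = Add(2481678, -1747) = 2479931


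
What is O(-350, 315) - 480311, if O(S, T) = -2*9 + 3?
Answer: -480326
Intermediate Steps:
O(S, T) = -15 (O(S, T) = -18 + 3 = -15)
O(-350, 315) - 480311 = -15 - 480311 = -480326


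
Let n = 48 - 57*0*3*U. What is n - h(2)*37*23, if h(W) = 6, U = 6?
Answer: -5058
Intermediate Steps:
n = 48 (n = 48 - 57*0*3*6 = 48 - 0*6 = 48 - 57*0 = 48 + 0 = 48)
n - h(2)*37*23 = 48 - 6*37*23 = 48 - 222*23 = 48 - 1*5106 = 48 - 5106 = -5058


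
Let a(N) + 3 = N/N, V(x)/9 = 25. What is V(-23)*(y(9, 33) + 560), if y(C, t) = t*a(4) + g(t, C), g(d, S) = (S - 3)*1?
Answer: 112500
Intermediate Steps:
V(x) = 225 (V(x) = 9*25 = 225)
g(d, S) = -3 + S (g(d, S) = (-3 + S)*1 = -3 + S)
a(N) = -2 (a(N) = -3 + N/N = -3 + 1 = -2)
y(C, t) = -3 + C - 2*t (y(C, t) = t*(-2) + (-3 + C) = -2*t + (-3 + C) = -3 + C - 2*t)
V(-23)*(y(9, 33) + 560) = 225*((-3 + 9 - 2*33) + 560) = 225*((-3 + 9 - 66) + 560) = 225*(-60 + 560) = 225*500 = 112500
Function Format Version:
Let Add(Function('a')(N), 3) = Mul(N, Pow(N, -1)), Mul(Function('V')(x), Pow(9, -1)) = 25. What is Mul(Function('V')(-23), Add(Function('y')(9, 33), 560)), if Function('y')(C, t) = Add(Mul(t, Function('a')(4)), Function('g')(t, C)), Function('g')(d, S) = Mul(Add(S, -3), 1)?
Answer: 112500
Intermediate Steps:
Function('V')(x) = 225 (Function('V')(x) = Mul(9, 25) = 225)
Function('g')(d, S) = Add(-3, S) (Function('g')(d, S) = Mul(Add(-3, S), 1) = Add(-3, S))
Function('a')(N) = -2 (Function('a')(N) = Add(-3, Mul(N, Pow(N, -1))) = Add(-3, 1) = -2)
Function('y')(C, t) = Add(-3, C, Mul(-2, t)) (Function('y')(C, t) = Add(Mul(t, -2), Add(-3, C)) = Add(Mul(-2, t), Add(-3, C)) = Add(-3, C, Mul(-2, t)))
Mul(Function('V')(-23), Add(Function('y')(9, 33), 560)) = Mul(225, Add(Add(-3, 9, Mul(-2, 33)), 560)) = Mul(225, Add(Add(-3, 9, -66), 560)) = Mul(225, Add(-60, 560)) = Mul(225, 500) = 112500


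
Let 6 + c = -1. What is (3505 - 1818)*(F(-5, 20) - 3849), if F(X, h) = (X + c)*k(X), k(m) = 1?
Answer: -6513507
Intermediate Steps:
c = -7 (c = -6 - 1 = -7)
F(X, h) = -7 + X (F(X, h) = (X - 7)*1 = (-7 + X)*1 = -7 + X)
(3505 - 1818)*(F(-5, 20) - 3849) = (3505 - 1818)*((-7 - 5) - 3849) = 1687*(-12 - 3849) = 1687*(-3861) = -6513507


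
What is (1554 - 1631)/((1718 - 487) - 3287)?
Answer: 77/2056 ≈ 0.037451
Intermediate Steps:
(1554 - 1631)/((1718 - 487) - 3287) = -77/(1231 - 3287) = -77/(-2056) = -77*(-1/2056) = 77/2056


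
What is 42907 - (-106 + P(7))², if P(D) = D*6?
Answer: 38811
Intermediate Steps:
P(D) = 6*D
42907 - (-106 + P(7))² = 42907 - (-106 + 6*7)² = 42907 - (-106 + 42)² = 42907 - 1*(-64)² = 42907 - 1*4096 = 42907 - 4096 = 38811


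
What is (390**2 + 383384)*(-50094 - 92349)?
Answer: -76275947412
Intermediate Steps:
(390**2 + 383384)*(-50094 - 92349) = (152100 + 383384)*(-142443) = 535484*(-142443) = -76275947412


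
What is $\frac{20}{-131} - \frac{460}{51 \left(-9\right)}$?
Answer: $\frac{51080}{60129} \approx 0.84951$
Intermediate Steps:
$\frac{20}{-131} - \frac{460}{51 \left(-9\right)} = 20 \left(- \frac{1}{131}\right) - \frac{460}{-459} = - \frac{20}{131} - - \frac{460}{459} = - \frac{20}{131} + \frac{460}{459} = \frac{51080}{60129}$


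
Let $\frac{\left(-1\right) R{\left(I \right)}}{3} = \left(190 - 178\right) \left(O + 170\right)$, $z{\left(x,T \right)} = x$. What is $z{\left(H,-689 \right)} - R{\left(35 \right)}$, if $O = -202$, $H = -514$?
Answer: $-1666$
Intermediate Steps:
$R{\left(I \right)} = 1152$ ($R{\left(I \right)} = - 3 \left(190 - 178\right) \left(-202 + 170\right) = - 3 \cdot 12 \left(-32\right) = \left(-3\right) \left(-384\right) = 1152$)
$z{\left(H,-689 \right)} - R{\left(35 \right)} = -514 - 1152 = -1666$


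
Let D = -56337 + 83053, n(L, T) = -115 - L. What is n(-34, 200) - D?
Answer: -26797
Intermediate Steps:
D = 26716
n(-34, 200) - D = (-115 - 1*(-34)) - 1*26716 = (-115 + 34) - 26716 = -81 - 26716 = -26797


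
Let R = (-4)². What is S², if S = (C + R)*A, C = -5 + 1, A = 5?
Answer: 3600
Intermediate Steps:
R = 16
C = -4
S = 60 (S = (-4 + 16)*5 = 12*5 = 60)
S² = 60² = 3600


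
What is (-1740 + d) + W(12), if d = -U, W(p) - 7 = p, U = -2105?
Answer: 384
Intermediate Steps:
W(p) = 7 + p
d = 2105 (d = -1*(-2105) = 2105)
(-1740 + d) + W(12) = (-1740 + 2105) + (7 + 12) = 365 + 19 = 384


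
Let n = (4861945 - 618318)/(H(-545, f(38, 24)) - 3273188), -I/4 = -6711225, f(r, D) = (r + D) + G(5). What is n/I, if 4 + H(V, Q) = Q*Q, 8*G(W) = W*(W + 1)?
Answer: -394756/8163019510725 ≈ -4.8359e-8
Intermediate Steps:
G(W) = W*(1 + W)/8 (G(W) = (W*(W + 1))/8 = (W*(1 + W))/8 = W*(1 + W)/8)
f(r, D) = 15/4 + D + r (f(r, D) = (r + D) + (⅛)*5*(1 + 5) = (D + r) + (⅛)*5*6 = (D + r) + 15/4 = 15/4 + D + r)
H(V, Q) = -4 + Q² (H(V, Q) = -4 + Q*Q = -4 + Q²)
I = 26844900 (I = -4*(-6711225) = 26844900)
n = -67898032/52301903 (n = (4861945 - 618318)/((-4 + (15/4 + 24 + 38)²) - 3273188) = 4243627/((-4 + (263/4)²) - 3273188) = 4243627/((-4 + 69169/16) - 3273188) = 4243627/(69105/16 - 3273188) = 4243627/(-52301903/16) = 4243627*(-16/52301903) = -67898032/52301903 ≈ -1.2982)
n/I = -67898032/52301903/26844900 = -67898032/52301903*1/26844900 = -394756/8163019510725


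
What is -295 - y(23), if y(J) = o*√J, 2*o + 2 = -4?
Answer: -295 + 3*√23 ≈ -280.61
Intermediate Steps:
o = -3 (o = -1 + (½)*(-4) = -1 - 2 = -3)
y(J) = -3*√J
-295 - y(23) = -295 - (-3)*√23 = -295 + 3*√23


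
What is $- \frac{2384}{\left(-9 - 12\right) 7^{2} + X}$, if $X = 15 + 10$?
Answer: $\frac{596}{251} \approx 2.3745$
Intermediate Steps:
$X = 25$
$- \frac{2384}{\left(-9 - 12\right) 7^{2} + X} = - \frac{2384}{\left(-9 - 12\right) 7^{2} + 25} = - \frac{2384}{\left(-21\right) 49 + 25} = - \frac{2384}{-1029 + 25} = - \frac{2384}{-1004} = \left(-2384\right) \left(- \frac{1}{1004}\right) = \frac{596}{251}$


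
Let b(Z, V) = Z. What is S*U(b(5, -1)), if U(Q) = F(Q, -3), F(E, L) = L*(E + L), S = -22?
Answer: 132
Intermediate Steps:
U(Q) = 9 - 3*Q (U(Q) = -3*(Q - 3) = -3*(-3 + Q) = 9 - 3*Q)
S*U(b(5, -1)) = -22*(9 - 3*5) = -22*(9 - 15) = -22*(-6) = 132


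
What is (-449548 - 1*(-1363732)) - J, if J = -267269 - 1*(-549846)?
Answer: 631607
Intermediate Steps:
J = 282577 (J = -267269 + 549846 = 282577)
(-449548 - 1*(-1363732)) - J = (-449548 - 1*(-1363732)) - 1*282577 = (-449548 + 1363732) - 282577 = 914184 - 282577 = 631607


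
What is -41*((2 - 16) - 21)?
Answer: 1435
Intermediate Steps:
-41*((2 - 16) - 21) = -41*(-14 - 21) = -41*(-35) = 1435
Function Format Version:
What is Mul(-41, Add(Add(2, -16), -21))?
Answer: 1435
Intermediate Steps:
Mul(-41, Add(Add(2, -16), -21)) = Mul(-41, Add(-14, -21)) = Mul(-41, -35) = 1435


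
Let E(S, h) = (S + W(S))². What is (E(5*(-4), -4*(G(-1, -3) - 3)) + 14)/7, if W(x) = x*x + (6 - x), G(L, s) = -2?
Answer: 23550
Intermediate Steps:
W(x) = 6 + x² - x (W(x) = x² + (6 - x) = 6 + x² - x)
E(S, h) = (6 + S²)² (E(S, h) = (S + (6 + S² - S))² = (6 + S²)²)
(E(5*(-4), -4*(G(-1, -3) - 3)) + 14)/7 = ((6 + (5*(-4))²)² + 14)/7 = ((6 + (-20)²)² + 14)*(⅐) = ((6 + 400)² + 14)*(⅐) = (406² + 14)*(⅐) = (164836 + 14)*(⅐) = 164850*(⅐) = 23550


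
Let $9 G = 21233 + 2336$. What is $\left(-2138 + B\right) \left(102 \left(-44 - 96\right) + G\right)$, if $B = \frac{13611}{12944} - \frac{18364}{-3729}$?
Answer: $\frac{981853826854873}{39492144} \approx 2.4862 \cdot 10^{7}$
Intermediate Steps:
$B = \frac{288459035}{48268176}$ ($B = 13611 \cdot \frac{1}{12944} - - \frac{18364}{3729} = \frac{13611}{12944} + \frac{18364}{3729} = \frac{288459035}{48268176} \approx 5.9762$)
$G = \frac{23569}{9}$ ($G = \frac{21233 + 2336}{9} = \frac{1}{9} \cdot 23569 = \frac{23569}{9} \approx 2618.8$)
$\left(-2138 + B\right) \left(102 \left(-44 - 96\right) + G\right) = \left(-2138 + \frac{288459035}{48268176}\right) \left(102 \left(-44 - 96\right) + \frac{23569}{9}\right) = - \frac{102908901253 \left(102 \left(-140\right) + \frac{23569}{9}\right)}{48268176} = - \frac{102908901253 \left(-14280 + \frac{23569}{9}\right)}{48268176} = \left(- \frac{102908901253}{48268176}\right) \left(- \frac{104951}{9}\right) = \frac{981853826854873}{39492144}$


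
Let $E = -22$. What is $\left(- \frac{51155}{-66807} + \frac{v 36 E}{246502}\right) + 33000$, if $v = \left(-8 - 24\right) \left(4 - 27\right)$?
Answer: $\frac{20900754537301}{633386889} \approx 32998.0$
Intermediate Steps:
$v = 736$ ($v = \left(-32\right) \left(-23\right) = 736$)
$\left(- \frac{51155}{-66807} + \frac{v 36 E}{246502}\right) + 33000 = \left(- \frac{51155}{-66807} + \frac{736 \cdot 36 \left(-22\right)}{246502}\right) + 33000 = \left(\left(-51155\right) \left(- \frac{1}{66807}\right) + 26496 \left(-22\right) \frac{1}{246502}\right) + 33000 = \left(\frac{3935}{5139} - \frac{291456}{123251}\right) + 33000 = - \frac{1012799699}{633386889} + 33000 = \frac{20900754537301}{633386889}$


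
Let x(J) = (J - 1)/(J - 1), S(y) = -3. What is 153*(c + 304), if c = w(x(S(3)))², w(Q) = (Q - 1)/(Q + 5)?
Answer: 46512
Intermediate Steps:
x(J) = 1 (x(J) = (-1 + J)/(-1 + J) = 1)
w(Q) = (-1 + Q)/(5 + Q)
c = 0 (c = ((-1 + 1)/(5 + 1))² = (0/6)² = ((⅙)*0)² = 0² = 0)
153*(c + 304) = 153*(0 + 304) = 153*304 = 46512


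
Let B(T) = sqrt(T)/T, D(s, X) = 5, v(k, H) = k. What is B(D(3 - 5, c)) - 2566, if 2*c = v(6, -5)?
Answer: -2566 + sqrt(5)/5 ≈ -2565.6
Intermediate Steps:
c = 3 (c = (1/2)*6 = 3)
B(T) = 1/sqrt(T)
B(D(3 - 5, c)) - 2566 = 1/sqrt(5) - 2566 = sqrt(5)/5 - 2566 = -2566 + sqrt(5)/5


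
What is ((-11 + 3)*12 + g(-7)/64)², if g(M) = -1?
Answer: 37761025/4096 ≈ 9219.0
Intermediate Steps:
((-11 + 3)*12 + g(-7)/64)² = ((-11 + 3)*12 - 1/64)² = (-8*12 - 1*1/64)² = (-96 - 1/64)² = (-6145/64)² = 37761025/4096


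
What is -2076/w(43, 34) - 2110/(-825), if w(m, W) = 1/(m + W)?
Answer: -26375158/165 ≈ -1.5985e+5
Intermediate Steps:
w(m, W) = 1/(W + m)
-2076/w(43, 34) - 2110/(-825) = -2076/(1/(34 + 43)) - 2110/(-825) = -2076/(1/77) - 2110*(-1/825) = -2076/1/77 + 422/165 = -2076*77 + 422/165 = -159852 + 422/165 = -26375158/165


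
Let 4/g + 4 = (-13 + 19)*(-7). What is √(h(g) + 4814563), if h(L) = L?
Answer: 3*√282989309/23 ≈ 2194.2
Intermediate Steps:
g = -2/23 (g = 4/(-4 + (-13 + 19)*(-7)) = 4/(-4 + 6*(-7)) = 4/(-4 - 42) = 4/(-46) = 4*(-1/46) = -2/23 ≈ -0.086957)
√(h(g) + 4814563) = √(-2/23 + 4814563) = √(110734947/23) = 3*√282989309/23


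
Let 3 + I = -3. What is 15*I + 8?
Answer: -82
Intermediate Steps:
I = -6 (I = -3 - 3 = -6)
15*I + 8 = 15*(-6) + 8 = -90 + 8 = -82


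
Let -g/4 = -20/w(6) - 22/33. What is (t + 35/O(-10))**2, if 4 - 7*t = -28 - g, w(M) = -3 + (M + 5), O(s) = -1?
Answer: 361201/441 ≈ 819.05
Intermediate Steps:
w(M) = 2 + M (w(M) = -3 + (5 + M) = 2 + M)
g = 38/3 (g = -4*(-20/(2 + 6) - 22/33) = -4*(-20/8 - 22*1/33) = -4*(-20*1/8 - 2/3) = -4*(-5/2 - 2/3) = -4*(-19/6) = 38/3 ≈ 12.667)
t = 134/21 (t = 4/7 - (-28 - 1*38/3)/7 = 4/7 - (-28 - 38/3)/7 = 4/7 - 1/7*(-122/3) = 4/7 + 122/21 = 134/21 ≈ 6.3810)
(t + 35/O(-10))**2 = (134/21 + 35/(-1))**2 = (134/21 + 35*(-1))**2 = (134/21 - 35)**2 = (-601/21)**2 = 361201/441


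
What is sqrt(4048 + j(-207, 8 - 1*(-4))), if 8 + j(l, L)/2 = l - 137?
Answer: 4*sqrt(209) ≈ 57.827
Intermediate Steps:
j(l, L) = -290 + 2*l (j(l, L) = -16 + 2*(l - 137) = -16 + 2*(-137 + l) = -16 + (-274 + 2*l) = -290 + 2*l)
sqrt(4048 + j(-207, 8 - 1*(-4))) = sqrt(4048 + (-290 + 2*(-207))) = sqrt(4048 + (-290 - 414)) = sqrt(4048 - 704) = sqrt(3344) = 4*sqrt(209)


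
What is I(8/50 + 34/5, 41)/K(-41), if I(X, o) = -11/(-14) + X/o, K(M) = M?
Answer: -13711/588350 ≈ -0.023304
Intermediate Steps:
I(X, o) = 11/14 + X/o (I(X, o) = -11*(-1/14) + X/o = 11/14 + X/o)
I(8/50 + 34/5, 41)/K(-41) = (11/14 + (8/50 + 34/5)/41)/(-41) = (11/14 + (8*(1/50) + 34*(⅕))*(1/41))*(-1/41) = (11/14 + (4/25 + 34/5)*(1/41))*(-1/41) = (11/14 + (174/25)*(1/41))*(-1/41) = (11/14 + 174/1025)*(-1/41) = (13711/14350)*(-1/41) = -13711/588350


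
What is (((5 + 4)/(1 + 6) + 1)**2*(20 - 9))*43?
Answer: 121088/49 ≈ 2471.2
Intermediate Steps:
(((5 + 4)/(1 + 6) + 1)**2*(20 - 9))*43 = ((9/7 + 1)**2*11)*43 = ((16/7)**2*11)*43 = ((256/49)*11)*43 = (2816/49)*43 = 121088/49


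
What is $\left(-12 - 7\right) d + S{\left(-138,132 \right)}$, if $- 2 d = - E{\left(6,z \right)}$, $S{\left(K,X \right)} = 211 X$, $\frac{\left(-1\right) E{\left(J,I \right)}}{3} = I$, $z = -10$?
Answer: $27567$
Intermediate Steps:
$E{\left(J,I \right)} = - 3 I$
$d = 15$ ($d = - \frac{\left(-1\right) \left(\left(-3\right) \left(-10\right)\right)}{2} = - \frac{\left(-1\right) 30}{2} = \left(- \frac{1}{2}\right) \left(-30\right) = 15$)
$\left(-12 - 7\right) d + S{\left(-138,132 \right)} = \left(-12 - 7\right) 15 + 211 \cdot 132 = \left(-19\right) 15 + 27852 = -285 + 27852 = 27567$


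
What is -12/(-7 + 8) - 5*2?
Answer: -22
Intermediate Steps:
-12/(-7 + 8) - 5*2 = -12/1 - 10 = -12*1 - 10 = -12 - 10 = -22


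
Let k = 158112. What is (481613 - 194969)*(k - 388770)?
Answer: -66116731752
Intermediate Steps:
(481613 - 194969)*(k - 388770) = (481613 - 194969)*(158112 - 388770) = 286644*(-230658) = -66116731752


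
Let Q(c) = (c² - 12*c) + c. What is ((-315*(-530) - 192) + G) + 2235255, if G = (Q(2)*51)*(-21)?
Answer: 2421291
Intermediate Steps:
Q(c) = c² - 11*c
G = 19278 (G = ((2*(-11 + 2))*51)*(-21) = ((2*(-9))*51)*(-21) = -18*51*(-21) = -918*(-21) = 19278)
((-315*(-530) - 192) + G) + 2235255 = ((-315*(-530) - 192) + 19278) + 2235255 = ((166950 - 192) + 19278) + 2235255 = (166758 + 19278) + 2235255 = 186036 + 2235255 = 2421291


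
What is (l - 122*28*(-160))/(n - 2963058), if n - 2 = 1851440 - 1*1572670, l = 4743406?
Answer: -26717/13557 ≈ -1.9707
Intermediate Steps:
n = 278772 (n = 2 + (1851440 - 1*1572670) = 2 + (1851440 - 1572670) = 2 + 278770 = 278772)
(l - 122*28*(-160))/(n - 2963058) = (4743406 - 122*28*(-160))/(278772 - 2963058) = (4743406 - 3416*(-160))/(-2684286) = (4743406 + 546560)*(-1/2684286) = 5289966*(-1/2684286) = -26717/13557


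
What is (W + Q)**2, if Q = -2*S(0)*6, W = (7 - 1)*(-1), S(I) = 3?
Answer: 1764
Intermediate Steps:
W = -6 (W = 6*(-1) = -6)
Q = -36 (Q = -2*3*6 = -6*6 = -36)
(W + Q)**2 = (-6 - 36)**2 = (-42)**2 = 1764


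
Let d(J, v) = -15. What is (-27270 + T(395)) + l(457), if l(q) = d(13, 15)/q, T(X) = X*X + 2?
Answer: 58841934/457 ≈ 1.2876e+5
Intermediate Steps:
T(X) = 2 + X² (T(X) = X² + 2 = 2 + X²)
l(q) = -15/q
(-27270 + T(395)) + l(457) = (-27270 + (2 + 395²)) - 15/457 = (-27270 + (2 + 156025)) - 15*1/457 = (-27270 + 156027) - 15/457 = 128757 - 15/457 = 58841934/457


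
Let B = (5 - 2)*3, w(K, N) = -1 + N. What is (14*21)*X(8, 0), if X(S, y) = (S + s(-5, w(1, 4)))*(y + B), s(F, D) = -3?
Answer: 13230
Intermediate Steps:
B = 9 (B = 3*3 = 9)
X(S, y) = (-3 + S)*(9 + y) (X(S, y) = (S - 3)*(y + 9) = (-3 + S)*(9 + y))
(14*21)*X(8, 0) = (14*21)*(-27 - 3*0 + 9*8 + 8*0) = 294*(-27 + 0 + 72 + 0) = 294*45 = 13230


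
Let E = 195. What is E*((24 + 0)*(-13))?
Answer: -60840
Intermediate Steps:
E*((24 + 0)*(-13)) = 195*((24 + 0)*(-13)) = 195*(24*(-13)) = 195*(-312) = -60840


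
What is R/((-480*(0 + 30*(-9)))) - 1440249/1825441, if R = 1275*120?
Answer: 51464557/131431752 ≈ 0.39157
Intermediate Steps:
R = 153000
R/((-480*(0 + 30*(-9)))) - 1440249/1825441 = 153000/((-480*(0 + 30*(-9)))) - 1440249/1825441 = 153000/((-480*(0 - 270))) - 1440249*1/1825441 = 153000/((-480*(-270))) - 1440249/1825441 = 153000/129600 - 1440249/1825441 = 153000*(1/129600) - 1440249/1825441 = 85/72 - 1440249/1825441 = 51464557/131431752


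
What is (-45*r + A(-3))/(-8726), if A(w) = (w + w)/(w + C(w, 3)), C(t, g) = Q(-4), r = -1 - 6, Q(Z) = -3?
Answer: -158/4363 ≈ -0.036214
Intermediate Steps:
r = -7
C(t, g) = -3
A(w) = 2*w/(-3 + w) (A(w) = (w + w)/(w - 3) = (2*w)/(-3 + w) = 2*w/(-3 + w))
(-45*r + A(-3))/(-8726) = (-45*(-7) + 2*(-3)/(-3 - 3))/(-8726) = (315 + 2*(-3)/(-6))*(-1/8726) = (315 + 2*(-3)*(-⅙))*(-1/8726) = (315 + 1)*(-1/8726) = 316*(-1/8726) = -158/4363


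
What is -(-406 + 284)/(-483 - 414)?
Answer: -122/897 ≈ -0.13601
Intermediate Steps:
-(-406 + 284)/(-483 - 414) = -(-122)/(-897) = -(-122)*(-1)/897 = -1*122/897 = -122/897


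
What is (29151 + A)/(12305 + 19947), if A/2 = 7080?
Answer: 43311/32252 ≈ 1.3429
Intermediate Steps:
A = 14160 (A = 2*7080 = 14160)
(29151 + A)/(12305 + 19947) = (29151 + 14160)/(12305 + 19947) = 43311/32252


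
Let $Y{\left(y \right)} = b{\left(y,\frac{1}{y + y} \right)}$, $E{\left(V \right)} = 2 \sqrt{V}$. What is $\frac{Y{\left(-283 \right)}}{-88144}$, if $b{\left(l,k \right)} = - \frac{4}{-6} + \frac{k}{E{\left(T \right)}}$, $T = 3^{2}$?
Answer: $- \frac{2263}{299337024} \approx -7.56 \cdot 10^{-6}$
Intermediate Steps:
$T = 9$
$b{\left(l,k \right)} = \frac{2}{3} + \frac{k}{6}$ ($b{\left(l,k \right)} = - \frac{4}{-6} + \frac{k}{2 \sqrt{9}} = \left(-4\right) \left(- \frac{1}{6}\right) + \frac{k}{2 \cdot 3} = \frac{2}{3} + \frac{k}{6}$)
$Y{\left(y \right)} = \frac{2}{3} + \frac{1}{12 y}$ ($Y{\left(y \right)} = \frac{2}{3} + \frac{1}{6 \left(y + y\right)} = \frac{2}{3} + \frac{1}{6 \cdot 2 y} = \frac{2}{3} + \frac{\frac{1}{2} \frac{1}{y}}{6} = \frac{2}{3} + \frac{1}{12 y}$)
$\frac{Y{\left(-283 \right)}}{-88144} = \frac{\frac{1}{12} \frac{1}{-283} \left(1 + 8 \left(-283\right)\right)}{-88144} = \frac{1}{12} \left(- \frac{1}{283}\right) \left(1 - 2264\right) \left(- \frac{1}{88144}\right) = \frac{1}{12} \left(- \frac{1}{283}\right) \left(-2263\right) \left(- \frac{1}{88144}\right) = \frac{2263}{3396} \left(- \frac{1}{88144}\right) = - \frac{2263}{299337024}$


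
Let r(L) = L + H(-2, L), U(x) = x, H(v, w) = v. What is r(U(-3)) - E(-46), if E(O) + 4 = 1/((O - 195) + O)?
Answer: -286/287 ≈ -0.99652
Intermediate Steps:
E(O) = -4 + 1/(-195 + 2*O) (E(O) = -4 + 1/((O - 195) + O) = -4 + 1/((-195 + O) + O) = -4 + 1/(-195 + 2*O))
r(L) = -2 + L (r(L) = L - 2 = -2 + L)
r(U(-3)) - E(-46) = (-2 - 3) - (781 - 8*(-46))/(-195 + 2*(-46)) = -5 - (781 + 368)/(-195 - 92) = -5 - 1149/(-287) = -5 - (-1)*1149/287 = -5 - 1*(-1149/287) = -5 + 1149/287 = -286/287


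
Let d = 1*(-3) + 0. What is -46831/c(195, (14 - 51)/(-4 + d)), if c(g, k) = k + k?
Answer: -327817/74 ≈ -4430.0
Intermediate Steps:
d = -3 (d = -3 + 0 = -3)
c(g, k) = 2*k
-46831/c(195, (14 - 51)/(-4 + d)) = -46831*(-4 - 3)/(2*(14 - 51)) = -46831/(2*(-37/(-7))) = -46831/(2*(-37*(-⅐))) = -46831/(2*(37/7)) = -46831/74/7 = -46831*7/74 = -327817/74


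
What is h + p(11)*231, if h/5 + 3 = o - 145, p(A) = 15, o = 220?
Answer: 3825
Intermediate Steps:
h = 360 (h = -15 + 5*(220 - 145) = -15 + 5*75 = -15 + 375 = 360)
h + p(11)*231 = 360 + 15*231 = 360 + 3465 = 3825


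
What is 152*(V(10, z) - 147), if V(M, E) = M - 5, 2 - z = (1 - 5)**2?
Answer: -21584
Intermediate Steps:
z = -14 (z = 2 - (1 - 5)**2 = 2 - 1*(-4)**2 = 2 - 1*16 = 2 - 16 = -14)
V(M, E) = -5 + M
152*(V(10, z) - 147) = 152*((-5 + 10) - 147) = 152*(5 - 147) = 152*(-142) = -21584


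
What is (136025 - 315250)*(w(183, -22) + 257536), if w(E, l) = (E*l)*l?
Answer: -62031206300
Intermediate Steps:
w(E, l) = E*l²
(136025 - 315250)*(w(183, -22) + 257536) = (136025 - 315250)*(183*(-22)² + 257536) = -179225*(183*484 + 257536) = -179225*(88572 + 257536) = -179225*346108 = -62031206300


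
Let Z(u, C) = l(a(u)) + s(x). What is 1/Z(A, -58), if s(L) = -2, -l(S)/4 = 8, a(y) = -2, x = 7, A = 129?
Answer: -1/34 ≈ -0.029412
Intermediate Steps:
l(S) = -32 (l(S) = -4*8 = -32)
Z(u, C) = -34 (Z(u, C) = -32 - 2 = -34)
1/Z(A, -58) = 1/(-34) = -1/34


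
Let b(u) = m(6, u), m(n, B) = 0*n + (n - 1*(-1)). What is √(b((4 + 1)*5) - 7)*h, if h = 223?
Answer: 0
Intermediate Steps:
m(n, B) = 1 + n (m(n, B) = 0 + (n + 1) = 0 + (1 + n) = 1 + n)
b(u) = 7 (b(u) = 1 + 6 = 7)
√(b((4 + 1)*5) - 7)*h = √(7 - 7)*223 = √0*223 = 0*223 = 0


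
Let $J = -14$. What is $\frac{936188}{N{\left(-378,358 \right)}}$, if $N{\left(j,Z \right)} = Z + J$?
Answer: $\frac{234047}{86} \approx 2721.5$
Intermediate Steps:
$N{\left(j,Z \right)} = -14 + Z$ ($N{\left(j,Z \right)} = Z - 14 = -14 + Z$)
$\frac{936188}{N{\left(-378,358 \right)}} = \frac{936188}{-14 + 358} = \frac{936188}{344} = 936188 \cdot \frac{1}{344} = \frac{234047}{86}$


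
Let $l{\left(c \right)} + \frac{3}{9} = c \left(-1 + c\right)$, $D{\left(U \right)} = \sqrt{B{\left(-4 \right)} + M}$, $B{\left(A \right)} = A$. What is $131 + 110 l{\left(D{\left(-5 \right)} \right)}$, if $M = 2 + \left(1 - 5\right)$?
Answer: $- \frac{1697}{3} - 110 i \sqrt{6} \approx -565.67 - 269.44 i$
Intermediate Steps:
$M = -2$ ($M = 2 - 4 = -2$)
$D{\left(U \right)} = i \sqrt{6}$ ($D{\left(U \right)} = \sqrt{-4 - 2} = \sqrt{-6} = i \sqrt{6}$)
$l{\left(c \right)} = - \frac{1}{3} + c \left(-1 + c\right)$
$131 + 110 l{\left(D{\left(-5 \right)} \right)} = 131 + 110 \left(- \frac{1}{3} + \left(i \sqrt{6}\right)^{2} - i \sqrt{6}\right) = 131 + 110 \left(- \frac{1}{3} - 6 - i \sqrt{6}\right) = 131 + 110 \left(- \frac{19}{3} - i \sqrt{6}\right) = 131 - \left(\frac{2090}{3} + 110 i \sqrt{6}\right) = - \frac{1697}{3} - 110 i \sqrt{6}$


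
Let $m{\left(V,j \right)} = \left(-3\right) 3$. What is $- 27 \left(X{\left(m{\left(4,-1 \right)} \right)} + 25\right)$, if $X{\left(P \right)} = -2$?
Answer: $-621$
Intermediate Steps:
$m{\left(V,j \right)} = -9$
$- 27 \left(X{\left(m{\left(4,-1 \right)} \right)} + 25\right) = - 27 \left(-2 + 25\right) = \left(-27\right) 23 = -621$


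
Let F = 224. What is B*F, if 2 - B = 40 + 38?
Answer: -17024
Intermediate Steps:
B = -76 (B = 2 - (40 + 38) = 2 - 1*78 = 2 - 78 = -76)
B*F = -76*224 = -17024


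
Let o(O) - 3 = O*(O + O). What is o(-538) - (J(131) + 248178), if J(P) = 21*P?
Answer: 327962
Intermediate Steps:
o(O) = 3 + 2*O² (o(O) = 3 + O*(O + O) = 3 + O*(2*O) = 3 + 2*O²)
o(-538) - (J(131) + 248178) = (3 + 2*(-538)²) - (21*131 + 248178) = (3 + 2*289444) - (2751 + 248178) = (3 + 578888) - 1*250929 = 578891 - 250929 = 327962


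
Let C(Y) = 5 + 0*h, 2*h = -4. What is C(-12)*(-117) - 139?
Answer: -724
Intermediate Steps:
h = -2 (h = (1/2)*(-4) = -2)
C(Y) = 5 (C(Y) = 5 + 0*(-2) = 5 + 0 = 5)
C(-12)*(-117) - 139 = 5*(-117) - 139 = -585 - 139 = -724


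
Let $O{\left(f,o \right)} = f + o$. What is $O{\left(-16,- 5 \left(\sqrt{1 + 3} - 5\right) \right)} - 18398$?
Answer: $-18399$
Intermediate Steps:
$O{\left(-16,- 5 \left(\sqrt{1 + 3} - 5\right) \right)} - 18398 = \left(-16 - 5 \left(\sqrt{1 + 3} - 5\right)\right) - 18398 = \left(-16 - 5 \left(\sqrt{4} - 5\right)\right) - 18398 = \left(-16 - 5 \left(2 - 5\right)\right) - 18398 = \left(-16 - -15\right) - 18398 = \left(-16 + 15\right) - 18398 = -1 - 18398 = -18399$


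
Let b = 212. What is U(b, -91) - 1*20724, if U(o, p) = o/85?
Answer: -1761328/85 ≈ -20722.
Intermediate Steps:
U(o, p) = o/85 (U(o, p) = o*(1/85) = o/85)
U(b, -91) - 1*20724 = (1/85)*212 - 1*20724 = 212/85 - 20724 = -1761328/85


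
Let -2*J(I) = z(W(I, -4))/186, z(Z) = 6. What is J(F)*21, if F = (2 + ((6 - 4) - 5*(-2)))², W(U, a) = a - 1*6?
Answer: -21/62 ≈ -0.33871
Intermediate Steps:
W(U, a) = -6 + a (W(U, a) = a - 6 = -6 + a)
F = 196 (F = (2 + (2 + 10))² = (2 + 12)² = 14² = 196)
J(I) = -1/62 (J(I) = -3/186 = -½*1/31 = -1/62)
J(F)*21 = -1/62*21 = -21/62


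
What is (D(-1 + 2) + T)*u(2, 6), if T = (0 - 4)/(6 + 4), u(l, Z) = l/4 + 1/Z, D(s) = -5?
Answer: -18/5 ≈ -3.6000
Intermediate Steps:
u(l, Z) = 1/Z + l/4 (u(l, Z) = l*(1/4) + 1/Z = l/4 + 1/Z = 1/Z + l/4)
T = -2/5 (T = -4/10 = -4*1/10 = -2/5 ≈ -0.40000)
(D(-1 + 2) + T)*u(2, 6) = (-5 - 2/5)*(1/6 + (1/4)*2) = -27*(1/6 + 1/2)/5 = -27/5*2/3 = -18/5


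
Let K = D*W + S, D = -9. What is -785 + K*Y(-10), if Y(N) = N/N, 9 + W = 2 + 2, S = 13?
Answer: -727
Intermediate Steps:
W = -5 (W = -9 + (2 + 2) = -9 + 4 = -5)
K = 58 (K = -9*(-5) + 13 = 45 + 13 = 58)
Y(N) = 1
-785 + K*Y(-10) = -785 + 58*1 = -785 + 58 = -727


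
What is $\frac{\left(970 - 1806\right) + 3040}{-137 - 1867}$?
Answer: $- \frac{551}{501} \approx -1.0998$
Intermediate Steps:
$\frac{\left(970 - 1806\right) + 3040}{-137 - 1867} = \frac{\left(970 - 1806\right) + 3040}{-2004} = \left(-836 + 3040\right) \left(- \frac{1}{2004}\right) = 2204 \left(- \frac{1}{2004}\right) = - \frac{551}{501}$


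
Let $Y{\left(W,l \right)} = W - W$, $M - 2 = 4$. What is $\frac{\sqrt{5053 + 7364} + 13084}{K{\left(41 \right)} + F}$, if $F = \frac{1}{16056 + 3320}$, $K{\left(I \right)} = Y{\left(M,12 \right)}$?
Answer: $253515584 + 19376 \sqrt{12417} \approx 2.5567 \cdot 10^{8}$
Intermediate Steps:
$M = 6$ ($M = 2 + 4 = 6$)
$Y{\left(W,l \right)} = 0$
$K{\left(I \right)} = 0$
$F = \frac{1}{19376} \approx 5.161 \cdot 10^{-5}$
$\frac{\sqrt{5053 + 7364} + 13084}{K{\left(41 \right)} + F} = \frac{\sqrt{5053 + 7364} + 13084}{0 + \frac{1}{19376}} = \left(\sqrt{12417} + 13084\right) \frac{1}{\frac{1}{19376}} = \left(13084 + \sqrt{12417}\right) 19376 = 253515584 + 19376 \sqrt{12417}$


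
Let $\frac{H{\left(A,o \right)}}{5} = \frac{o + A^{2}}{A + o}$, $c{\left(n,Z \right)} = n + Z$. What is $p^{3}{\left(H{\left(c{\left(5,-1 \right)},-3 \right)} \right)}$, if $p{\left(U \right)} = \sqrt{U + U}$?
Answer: $130 \sqrt{130} \approx 1482.2$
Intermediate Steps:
$c{\left(n,Z \right)} = Z + n$
$H{\left(A,o \right)} = \frac{5 \left(o + A^{2}\right)}{A + o}$ ($H{\left(A,o \right)} = 5 \frac{o + A^{2}}{A + o} = \frac{5 \left(o + A^{2}\right)}{A + o}$)
$p{\left(U \right)} = \sqrt{2} \sqrt{U}$ ($p{\left(U \right)} = \sqrt{2 U} = \sqrt{2} \sqrt{U}$)
$p^{3}{\left(H{\left(c{\left(5,-1 \right)},-3 \right)} \right)} = \left(\sqrt{2} \sqrt{\frac{5 \left(-3 + \left(-1 + 5\right)^{2}\right)}{\left(-1 + 5\right) - 3}}\right)^{3} = \left(\sqrt{2} \sqrt{\frac{5 \left(-3 + 4^{2}\right)}{4 - 3}}\right)^{3} = \left(\sqrt{2} \sqrt{\frac{5 \left(-3 + 16\right)}{1}}\right)^{3} = \left(\sqrt{2} \sqrt{5 \cdot 1 \cdot 13}\right)^{3} = \left(\sqrt{2} \sqrt{65}\right)^{3} = \left(\sqrt{130}\right)^{3} = 130 \sqrt{130}$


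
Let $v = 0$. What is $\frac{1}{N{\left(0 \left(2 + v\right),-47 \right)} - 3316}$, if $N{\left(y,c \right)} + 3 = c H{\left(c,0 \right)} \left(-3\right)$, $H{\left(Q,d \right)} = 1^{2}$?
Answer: $- \frac{1}{3178} \approx -0.00031466$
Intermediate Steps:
$H{\left(Q,d \right)} = 1$
$N{\left(y,c \right)} = -3 - 3 c$ ($N{\left(y,c \right)} = -3 + c 1 \left(-3\right) = -3 + c \left(-3\right) = -3 - 3 c$)
$\frac{1}{N{\left(0 \left(2 + v\right),-47 \right)} - 3316} = \frac{1}{\left(-3 - -141\right) - 3316} = \frac{1}{\left(-3 + 141\right) - 3316} = \frac{1}{138 - 3316} = \frac{1}{-3178} = - \frac{1}{3178}$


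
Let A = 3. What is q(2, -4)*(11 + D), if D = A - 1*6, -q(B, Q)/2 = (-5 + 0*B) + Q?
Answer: 144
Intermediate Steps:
q(B, Q) = 10 - 2*Q (q(B, Q) = -2*((-5 + 0*B) + Q) = -2*((-5 + 0) + Q) = -2*(-5 + Q) = 10 - 2*Q)
D = -3 (D = 3 - 1*6 = 3 - 6 = -3)
q(2, -4)*(11 + D) = (10 - 2*(-4))*(11 - 3) = (10 + 8)*8 = 18*8 = 144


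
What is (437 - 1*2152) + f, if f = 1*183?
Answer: -1532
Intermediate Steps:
f = 183
(437 - 1*2152) + f = (437 - 1*2152) + 183 = (437 - 2152) + 183 = -1715 + 183 = -1532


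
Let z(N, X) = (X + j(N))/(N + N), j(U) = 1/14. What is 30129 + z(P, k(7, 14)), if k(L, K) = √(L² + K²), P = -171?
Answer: 144257651/4788 - 7*√5/342 ≈ 30129.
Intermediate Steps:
j(U) = 1/14
k(L, K) = √(K² + L²)
z(N, X) = (1/14 + X)/(2*N) (z(N, X) = (X + 1/14)/(N + N) = (1/14 + X)/((2*N)) = (1/14 + X)*(1/(2*N)) = (1/14 + X)/(2*N))
30129 + z(P, k(7, 14)) = 30129 + (1/28)*(1 + 14*√(14² + 7²))/(-171) = 30129 + (1/28)*(-1/171)*(1 + 14*√(196 + 49)) = 30129 + (1/28)*(-1/171)*(1 + 14*√245) = 30129 + (1/28)*(-1/171)*(1 + 14*(7*√5)) = 30129 + (1/28)*(-1/171)*(1 + 98*√5) = 30129 + (-1/4788 - 7*√5/342) = 144257651/4788 - 7*√5/342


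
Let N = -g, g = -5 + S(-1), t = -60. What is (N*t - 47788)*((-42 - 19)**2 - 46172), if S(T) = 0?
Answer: 2041383688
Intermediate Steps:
g = -5 (g = -5 + 0 = -5)
N = 5 (N = -1*(-5) = 5)
(N*t - 47788)*((-42 - 19)**2 - 46172) = (5*(-60) - 47788)*((-42 - 19)**2 - 46172) = (-300 - 47788)*((-61)**2 - 46172) = -48088*(3721 - 46172) = -48088*(-42451) = 2041383688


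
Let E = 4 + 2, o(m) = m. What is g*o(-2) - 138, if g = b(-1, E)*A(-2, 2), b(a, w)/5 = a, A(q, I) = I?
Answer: -118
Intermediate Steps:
E = 6
b(a, w) = 5*a
g = -10 (g = (5*(-1))*2 = -5*2 = -10)
g*o(-2) - 138 = -10*(-2) - 138 = 20 - 138 = -118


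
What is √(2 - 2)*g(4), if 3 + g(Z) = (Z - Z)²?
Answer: 0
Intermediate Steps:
g(Z) = -3 (g(Z) = -3 + (Z - Z)² = -3 + 0² = -3 + 0 = -3)
√(2 - 2)*g(4) = √(2 - 2)*(-3) = √0*(-3) = 0*(-3) = 0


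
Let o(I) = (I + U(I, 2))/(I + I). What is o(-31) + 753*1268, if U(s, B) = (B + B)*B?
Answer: 59197871/62 ≈ 9.5480e+5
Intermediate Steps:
U(s, B) = 2*B² (U(s, B) = (2*B)*B = 2*B²)
o(I) = (8 + I)/(2*I) (o(I) = (I + 2*2²)/(I + I) = (I + 2*4)/((2*I)) = (I + 8)*(1/(2*I)) = (8 + I)*(1/(2*I)) = (8 + I)/(2*I))
o(-31) + 753*1268 = (½)*(8 - 31)/(-31) + 753*1268 = (½)*(-1/31)*(-23) + 954804 = 23/62 + 954804 = 59197871/62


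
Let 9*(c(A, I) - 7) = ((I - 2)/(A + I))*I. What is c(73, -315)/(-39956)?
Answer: 1343/1381336 ≈ 0.00097225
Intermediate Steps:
c(A, I) = 7 + I*(-2 + I)/(9*(A + I)) (c(A, I) = 7 + (((I - 2)/(A + I))*I)/9 = 7 + (((-2 + I)/(A + I))*I)/9 = 7 + (I*(-2 + I)/(A + I))/9 = 7 + I*(-2 + I)/(9*(A + I)))
c(73, -315)/(-39956) = (((-315)² + 61*(-315) + 63*73)/(9*(73 - 315)))/(-39956) = ((⅑)*(99225 - 19215 + 4599)/(-242))*(-1/39956) = ((⅑)*(-1/242)*84609)*(-1/39956) = -9401/242*(-1/39956) = 1343/1381336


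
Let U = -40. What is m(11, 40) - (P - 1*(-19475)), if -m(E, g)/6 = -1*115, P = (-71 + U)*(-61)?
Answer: -25556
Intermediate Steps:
P = 6771 (P = (-71 - 40)*(-61) = -111*(-61) = 6771)
m(E, g) = 690 (m(E, g) = -(-6)*115 = -6*(-115) = 690)
m(11, 40) - (P - 1*(-19475)) = 690 - (6771 - 1*(-19475)) = 690 - (6771 + 19475) = 690 - 1*26246 = 690 - 26246 = -25556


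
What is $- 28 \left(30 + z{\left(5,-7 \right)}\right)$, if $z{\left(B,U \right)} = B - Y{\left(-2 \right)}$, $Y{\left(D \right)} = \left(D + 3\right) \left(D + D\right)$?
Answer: $-1092$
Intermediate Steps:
$Y{\left(D \right)} = 2 D \left(3 + D\right)$ ($Y{\left(D \right)} = \left(3 + D\right) 2 D = 2 D \left(3 + D\right)$)
$z{\left(B,U \right)} = 4 + B$ ($z{\left(B,U \right)} = B - 2 \left(-2\right) \left(3 - 2\right) = B - 2 \left(-2\right) 1 = B - -4 = B + 4 = 4 + B$)
$- 28 \left(30 + z{\left(5,-7 \right)}\right) = - 28 \left(30 + \left(4 + 5\right)\right) = - 28 \left(30 + 9\right) = \left(-28\right) 39 = -1092$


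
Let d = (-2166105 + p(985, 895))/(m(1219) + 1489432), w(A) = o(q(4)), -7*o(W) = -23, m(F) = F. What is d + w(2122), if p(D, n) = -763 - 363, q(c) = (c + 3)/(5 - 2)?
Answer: 19114356/10434557 ≈ 1.8318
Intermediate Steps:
q(c) = 1 + c/3 (q(c) = (3 + c)/3 = (3 + c)*(⅓) = 1 + c/3)
p(D, n) = -1126
o(W) = 23/7 (o(W) = -⅐*(-23) = 23/7)
w(A) = 23/7
d = -2167231/1490651 (d = (-2166105 - 1126)/(1219 + 1489432) = -2167231/1490651 ≈ -1.4539)
d + w(2122) = -2167231/1490651 + 23/7 = 19114356/10434557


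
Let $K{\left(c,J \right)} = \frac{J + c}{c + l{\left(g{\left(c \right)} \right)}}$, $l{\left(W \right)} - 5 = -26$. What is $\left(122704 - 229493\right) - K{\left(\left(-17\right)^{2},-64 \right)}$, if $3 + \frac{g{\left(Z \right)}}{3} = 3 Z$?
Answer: $- \frac{28619677}{268} \approx -1.0679 \cdot 10^{5}$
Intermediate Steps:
$g{\left(Z \right)} = -9 + 9 Z$ ($g{\left(Z \right)} = -9 + 3 \cdot 3 Z = -9 + 9 Z$)
$l{\left(W \right)} = -21$ ($l{\left(W \right)} = 5 - 26 = -21$)
$K{\left(c,J \right)} = \frac{J + c}{-21 + c}$ ($K{\left(c,J \right)} = \frac{J + c}{c - 21} = \frac{J + c}{-21 + c}$)
$\left(122704 - 229493\right) - K{\left(\left(-17\right)^{2},-64 \right)} = \left(122704 - 229493\right) - \frac{-64 + \left(-17\right)^{2}}{-21 + \left(-17\right)^{2}} = -106789 - \frac{-64 + 289}{-21 + 289} = -106789 - \frac{1}{268} \cdot 225 = -106789 - \frac{225}{268} = - \frac{28619677}{268}$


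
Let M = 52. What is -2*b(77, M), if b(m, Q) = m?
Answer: -154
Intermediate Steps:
-2*b(77, M) = -2*77 = -154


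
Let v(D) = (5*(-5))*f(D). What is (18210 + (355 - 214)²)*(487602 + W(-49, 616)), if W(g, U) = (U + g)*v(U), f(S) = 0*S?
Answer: 18573247782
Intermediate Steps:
f(S) = 0
v(D) = 0 (v(D) = (5*(-5))*0 = -25*0 = 0)
W(g, U) = 0 (W(g, U) = (U + g)*0 = 0)
(18210 + (355 - 214)²)*(487602 + W(-49, 616)) = (18210 + (355 - 214)²)*(487602 + 0) = (18210 + 141²)*487602 = (18210 + 19881)*487602 = 38091*487602 = 18573247782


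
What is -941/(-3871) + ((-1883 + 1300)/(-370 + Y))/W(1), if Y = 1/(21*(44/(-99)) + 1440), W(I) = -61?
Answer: 7406250571/34089524077 ≈ 0.21726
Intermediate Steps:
Y = 3/4292 (Y = 1/(21*(44*(-1/99)) + 1440) = 1/(21*(-4/9) + 1440) = 1/(-28/3 + 1440) = 1/(4292/3) = 3/4292 ≈ 0.00069897)
-941/(-3871) + ((-1883 + 1300)/(-370 + Y))/W(1) = -941/(-3871) + ((-1883 + 1300)/(-370 + 3/4292))/(-61) = -941*(-1/3871) - 583/(-1588037/4292)*(-1/61) = 941/3871 - 583*(-4292/1588037)*(-1/61) = 941/3871 + (227476/144367)*(-1/61) = 941/3871 - 227476/8806387 = 7406250571/34089524077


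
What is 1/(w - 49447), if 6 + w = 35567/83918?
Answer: -83918/4149961287 ≈ -2.0221e-5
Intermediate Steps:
w = -467941/83918 (w = -6 + 35567/83918 = -467941/83918 ≈ -5.5762)
1/(w - 49447) = 1/(-467941/83918 - 49447) = 1/(-4149961287/83918) = -83918/4149961287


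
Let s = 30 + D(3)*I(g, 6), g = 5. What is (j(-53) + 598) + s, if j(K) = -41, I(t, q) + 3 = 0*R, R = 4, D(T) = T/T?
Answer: 584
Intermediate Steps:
D(T) = 1
I(t, q) = -3 (I(t, q) = -3 + 0*4 = -3 + 0 = -3)
s = 27 (s = 30 + 1*(-3) = 30 - 3 = 27)
(j(-53) + 598) + s = (-41 + 598) + 27 = 557 + 27 = 584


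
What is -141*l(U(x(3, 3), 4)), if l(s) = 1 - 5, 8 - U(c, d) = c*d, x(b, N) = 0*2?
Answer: 564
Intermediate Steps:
x(b, N) = 0
U(c, d) = 8 - c*d
l(s) = -4
-141*l(U(x(3, 3), 4)) = -141*(-4) = 564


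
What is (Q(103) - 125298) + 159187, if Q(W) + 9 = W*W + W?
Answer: 44592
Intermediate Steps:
Q(W) = -9 + W + W² (Q(W) = -9 + (W*W + W) = -9 + (W² + W) = -9 + (W + W²) = -9 + W + W²)
(Q(103) - 125298) + 159187 = ((-9 + 103 + 103²) - 125298) + 159187 = ((-9 + 103 + 10609) - 125298) + 159187 = (10703 - 125298) + 159187 = -114595 + 159187 = 44592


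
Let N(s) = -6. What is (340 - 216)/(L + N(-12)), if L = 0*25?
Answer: -62/3 ≈ -20.667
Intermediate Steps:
L = 0
(340 - 216)/(L + N(-12)) = (340 - 216)/(0 - 6) = 124/(-6) = 124*(-⅙) = -62/3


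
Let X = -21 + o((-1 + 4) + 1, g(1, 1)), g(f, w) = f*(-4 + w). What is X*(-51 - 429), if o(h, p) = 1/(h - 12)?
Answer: 10140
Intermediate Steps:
o(h, p) = 1/(-12 + h)
X = -169/8 (X = -21 + 1/(-12 + ((-1 + 4) + 1)) = -21 + 1/(-12 + (3 + 1)) = -21 + 1/(-12 + 4) = -21 + 1/(-8) = -21 - 1/8 = -169/8 ≈ -21.125)
X*(-51 - 429) = -169*(-51 - 429)/8 = -169/8*(-480) = 10140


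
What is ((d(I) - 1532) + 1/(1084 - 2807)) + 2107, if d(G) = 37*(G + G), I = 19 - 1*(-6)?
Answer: 4178274/1723 ≈ 2425.0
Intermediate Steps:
I = 25 (I = 19 + 6 = 25)
d(G) = 74*G (d(G) = 37*(2*G) = 74*G)
((d(I) - 1532) + 1/(1084 - 2807)) + 2107 = ((74*25 - 1532) + 1/(1084 - 2807)) + 2107 = ((1850 - 1532) + 1/(-1723)) + 2107 = (318 - 1/1723) + 2107 = 547913/1723 + 2107 = 4178274/1723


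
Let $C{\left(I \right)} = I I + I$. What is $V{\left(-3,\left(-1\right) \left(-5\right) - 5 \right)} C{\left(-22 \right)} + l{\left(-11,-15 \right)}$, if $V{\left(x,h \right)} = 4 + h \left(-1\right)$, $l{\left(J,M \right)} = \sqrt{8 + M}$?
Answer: $1848 + i \sqrt{7} \approx 1848.0 + 2.6458 i$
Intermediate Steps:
$C{\left(I \right)} = I + I^{2}$ ($C{\left(I \right)} = I^{2} + I = I + I^{2}$)
$V{\left(x,h \right)} = 4 - h$
$V{\left(-3,\left(-1\right) \left(-5\right) - 5 \right)} C{\left(-22 \right)} + l{\left(-11,-15 \right)} = \left(4 - \left(\left(-1\right) \left(-5\right) - 5\right)\right) \left(- 22 \left(1 - 22\right)\right) + \sqrt{8 - 15} = \left(4 - \left(5 - 5\right)\right) \left(\left(-22\right) \left(-21\right)\right) + \sqrt{-7} = \left(4 - 0\right) 462 + i \sqrt{7} = \left(4 + 0\right) 462 + i \sqrt{7} = 4 \cdot 462 + i \sqrt{7} = 1848 + i \sqrt{7}$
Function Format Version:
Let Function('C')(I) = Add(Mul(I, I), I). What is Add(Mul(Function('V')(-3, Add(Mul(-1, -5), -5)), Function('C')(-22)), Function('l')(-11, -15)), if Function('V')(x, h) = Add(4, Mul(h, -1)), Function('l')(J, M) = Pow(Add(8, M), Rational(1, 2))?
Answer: Add(1848, Mul(I, Pow(7, Rational(1, 2)))) ≈ Add(1848.0, Mul(2.6458, I))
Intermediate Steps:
Function('C')(I) = Add(I, Pow(I, 2)) (Function('C')(I) = Add(Pow(I, 2), I) = Add(I, Pow(I, 2)))
Function('V')(x, h) = Add(4, Mul(-1, h))
Add(Mul(Function('V')(-3, Add(Mul(-1, -5), -5)), Function('C')(-22)), Function('l')(-11, -15)) = Add(Mul(Add(4, Mul(-1, Add(Mul(-1, -5), -5))), Mul(-22, Add(1, -22))), Pow(Add(8, -15), Rational(1, 2))) = Add(Mul(Add(4, Mul(-1, Add(5, -5))), Mul(-22, -21)), Pow(-7, Rational(1, 2))) = Add(Mul(Add(4, Mul(-1, 0)), 462), Mul(I, Pow(7, Rational(1, 2)))) = Add(Mul(Add(4, 0), 462), Mul(I, Pow(7, Rational(1, 2)))) = Add(Mul(4, 462), Mul(I, Pow(7, Rational(1, 2)))) = Add(1848, Mul(I, Pow(7, Rational(1, 2))))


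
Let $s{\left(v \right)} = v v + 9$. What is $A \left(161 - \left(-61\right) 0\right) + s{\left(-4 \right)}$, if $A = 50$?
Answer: $8075$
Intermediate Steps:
$s{\left(v \right)} = 9 + v^{2}$ ($s{\left(v \right)} = v^{2} + 9 = 9 + v^{2}$)
$A \left(161 - \left(-61\right) 0\right) + s{\left(-4 \right)} = 50 \left(161 - \left(-61\right) 0\right) + \left(9 + \left(-4\right)^{2}\right) = 50 \left(161 - 0\right) + \left(9 + 16\right) = 50 \left(161 + 0\right) + 25 = 50 \cdot 161 + 25 = 8050 + 25 = 8075$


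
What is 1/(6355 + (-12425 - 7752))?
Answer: -1/13822 ≈ -7.2348e-5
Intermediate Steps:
1/(6355 + (-12425 - 7752)) = 1/(6355 - 20177) = 1/(-13822) = -1/13822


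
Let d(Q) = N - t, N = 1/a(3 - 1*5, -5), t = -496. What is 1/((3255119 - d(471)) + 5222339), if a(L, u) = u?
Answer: 5/42384811 ≈ 1.1797e-7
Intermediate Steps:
N = -⅕ (N = 1/(-5) = -⅕ ≈ -0.20000)
d(Q) = 2479/5 (d(Q) = -⅕ - 1*(-496) = -⅕ + 496 = 2479/5)
1/((3255119 - d(471)) + 5222339) = 1/((3255119 - 1*2479/5) + 5222339) = 1/((3255119 - 2479/5) + 5222339) = 1/(16273116/5 + 5222339) = 1/(42384811/5) = 5/42384811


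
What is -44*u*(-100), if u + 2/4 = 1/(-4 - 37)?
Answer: -94600/41 ≈ -2307.3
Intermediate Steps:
u = -43/82 (u = -½ + 1/(-4 - 37) = -½ + 1/(-41) = -½ - 1/41 = -43/82 ≈ -0.52439)
-44*u*(-100) = -44*(-43/82)*(-100) = (946/41)*(-100) = -94600/41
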